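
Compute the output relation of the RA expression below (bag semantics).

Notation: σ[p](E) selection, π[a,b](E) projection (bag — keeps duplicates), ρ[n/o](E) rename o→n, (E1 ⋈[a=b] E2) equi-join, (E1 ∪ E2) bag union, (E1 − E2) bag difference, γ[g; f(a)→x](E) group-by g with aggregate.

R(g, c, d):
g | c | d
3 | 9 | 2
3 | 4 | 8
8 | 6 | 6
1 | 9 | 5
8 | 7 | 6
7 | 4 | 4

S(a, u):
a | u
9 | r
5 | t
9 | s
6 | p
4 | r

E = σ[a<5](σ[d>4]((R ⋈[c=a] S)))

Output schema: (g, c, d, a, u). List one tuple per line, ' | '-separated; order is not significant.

Stepwise |·|:
  R → 6
  S → 5
  (R ⋈[c=a] S) → 7
  σ[d>4]((R ⋈[c=a] S)) → 4
  σ[a<5](σ[d>4]((R ⋈[c=a] S))) → 1

== RESULT ==
g | c | d | a | u
3 | 4 | 8 | 4 | r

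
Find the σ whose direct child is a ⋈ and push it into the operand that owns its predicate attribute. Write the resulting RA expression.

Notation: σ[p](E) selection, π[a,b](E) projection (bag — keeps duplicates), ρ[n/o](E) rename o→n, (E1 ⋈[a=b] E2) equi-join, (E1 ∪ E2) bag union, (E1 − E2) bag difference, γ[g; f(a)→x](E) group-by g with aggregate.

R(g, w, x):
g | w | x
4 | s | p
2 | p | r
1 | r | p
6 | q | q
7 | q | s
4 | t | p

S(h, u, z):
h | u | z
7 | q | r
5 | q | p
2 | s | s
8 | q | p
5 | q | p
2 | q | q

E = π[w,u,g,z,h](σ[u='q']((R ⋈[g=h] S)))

σ filters on u, owned by the right side.
E' = π[w,u,g,z,h]((R ⋈[g=h] σ[u='q'](S)))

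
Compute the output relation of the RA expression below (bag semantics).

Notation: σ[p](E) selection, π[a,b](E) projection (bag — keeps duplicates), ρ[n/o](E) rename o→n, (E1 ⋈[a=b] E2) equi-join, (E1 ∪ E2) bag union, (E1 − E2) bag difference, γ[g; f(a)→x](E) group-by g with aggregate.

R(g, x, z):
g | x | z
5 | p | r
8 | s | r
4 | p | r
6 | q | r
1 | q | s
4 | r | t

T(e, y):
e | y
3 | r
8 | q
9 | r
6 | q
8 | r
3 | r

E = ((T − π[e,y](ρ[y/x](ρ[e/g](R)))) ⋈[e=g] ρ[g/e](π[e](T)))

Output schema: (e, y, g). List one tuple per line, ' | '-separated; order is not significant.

Per-node cardinality:
  T → 6
  R → 6
  ρ[e/g](R) → 6
  ρ[y/x](ρ[e/g](R)) → 6
  π[e,y](ρ[y/x](ρ[e/g](R))) → 6
  (T − π[e,y](ρ[y/x](ρ[e/g](R)))) → 5
  T → 6
  π[e](T) → 6
  ρ[g/e](π[e](T)) → 6
  ((T − π[e,y](ρ[y/x](ρ[e/g](R)))) ⋈[e=g] ρ[g/e](π[e](T))) → 9

== RESULT ==
e | y | g
3 | r | 3
3 | r | 3
3 | r | 3
3 | r | 3
8 | q | 8
8 | q | 8
8 | r | 8
8 | r | 8
9 | r | 9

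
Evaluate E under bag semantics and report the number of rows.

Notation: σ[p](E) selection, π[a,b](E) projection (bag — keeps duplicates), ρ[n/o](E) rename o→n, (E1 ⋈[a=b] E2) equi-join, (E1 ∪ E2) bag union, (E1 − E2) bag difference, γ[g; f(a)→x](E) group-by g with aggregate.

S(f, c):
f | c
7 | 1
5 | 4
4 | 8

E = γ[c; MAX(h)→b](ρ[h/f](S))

Row counts bottom-up:
  S → 3
  ρ[h/f](S) → 3
  γ[c; MAX(h)→b](ρ[h/f](S)) → 3

|E| = 3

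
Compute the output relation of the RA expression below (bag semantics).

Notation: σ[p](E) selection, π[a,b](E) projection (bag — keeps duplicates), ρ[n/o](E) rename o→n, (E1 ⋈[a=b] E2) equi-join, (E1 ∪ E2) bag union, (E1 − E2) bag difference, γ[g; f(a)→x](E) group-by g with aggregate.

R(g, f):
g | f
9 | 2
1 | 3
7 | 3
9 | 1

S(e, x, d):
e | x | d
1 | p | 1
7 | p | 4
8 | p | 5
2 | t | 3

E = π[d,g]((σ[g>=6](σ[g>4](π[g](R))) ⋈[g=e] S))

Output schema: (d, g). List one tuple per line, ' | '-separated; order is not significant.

Per-node cardinality:
  R → 4
  π[g](R) → 4
  σ[g>4](π[g](R)) → 3
  σ[g>=6](σ[g>4](π[g](R))) → 3
  S → 4
  (σ[g>=6](σ[g>4](π[g](R))) ⋈[g=e] S) → 1
  π[d,g]((σ[g>=6](σ[g>4](π[g](R))) ⋈[g=e] S)) → 1

== RESULT ==
d | g
4 | 7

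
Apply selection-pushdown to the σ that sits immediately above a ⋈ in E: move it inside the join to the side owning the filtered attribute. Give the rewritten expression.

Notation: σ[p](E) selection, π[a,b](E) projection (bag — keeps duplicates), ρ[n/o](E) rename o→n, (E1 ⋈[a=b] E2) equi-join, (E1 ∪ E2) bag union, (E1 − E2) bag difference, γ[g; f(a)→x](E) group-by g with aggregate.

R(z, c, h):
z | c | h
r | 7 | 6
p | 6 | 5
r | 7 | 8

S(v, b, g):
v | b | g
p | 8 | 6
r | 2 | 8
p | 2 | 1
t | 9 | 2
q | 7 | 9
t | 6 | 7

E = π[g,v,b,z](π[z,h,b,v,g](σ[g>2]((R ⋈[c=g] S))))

σ filters on g, owned by the right side.
E' = π[g,v,b,z](π[z,h,b,v,g]((R ⋈[c=g] σ[g>2](S))))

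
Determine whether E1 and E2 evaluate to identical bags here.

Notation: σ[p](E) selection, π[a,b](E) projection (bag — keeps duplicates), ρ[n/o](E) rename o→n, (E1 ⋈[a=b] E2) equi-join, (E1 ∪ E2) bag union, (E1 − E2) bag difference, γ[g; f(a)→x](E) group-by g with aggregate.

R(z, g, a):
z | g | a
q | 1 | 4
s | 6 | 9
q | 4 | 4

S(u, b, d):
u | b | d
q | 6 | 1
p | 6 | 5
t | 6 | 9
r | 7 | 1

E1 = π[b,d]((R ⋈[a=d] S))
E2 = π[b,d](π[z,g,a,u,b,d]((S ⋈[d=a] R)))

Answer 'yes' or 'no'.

E1 subexpression sizes:
  R → 3
  S → 4
  (R ⋈[a=d] S) → 1
  π[b,d]((R ⋈[a=d] S)) → 1
E2 subexpression sizes:
  S → 4
  R → 3
  (S ⋈[d=a] R) → 1
  π[z,g,a,u,b,d]((S ⋈[d=a] R)) → 1
  π[b,d](π[z,g,a,u,b,d]((S ⋈[d=a] R))) → 1

E1 and E2 produce the same multiset:
b | d
6 | 9

yes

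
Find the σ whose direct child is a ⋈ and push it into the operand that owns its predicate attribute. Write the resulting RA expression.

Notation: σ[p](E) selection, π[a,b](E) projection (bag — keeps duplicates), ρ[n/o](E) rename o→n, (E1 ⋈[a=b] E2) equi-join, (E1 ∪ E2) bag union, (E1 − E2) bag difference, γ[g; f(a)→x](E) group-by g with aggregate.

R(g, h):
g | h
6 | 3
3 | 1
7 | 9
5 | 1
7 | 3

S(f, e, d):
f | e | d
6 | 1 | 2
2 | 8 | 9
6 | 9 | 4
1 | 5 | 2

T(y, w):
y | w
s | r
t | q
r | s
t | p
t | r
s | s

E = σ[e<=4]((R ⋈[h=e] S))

σ filters on e, owned by the right side.
E' = (R ⋈[h=e] σ[e<=4](S))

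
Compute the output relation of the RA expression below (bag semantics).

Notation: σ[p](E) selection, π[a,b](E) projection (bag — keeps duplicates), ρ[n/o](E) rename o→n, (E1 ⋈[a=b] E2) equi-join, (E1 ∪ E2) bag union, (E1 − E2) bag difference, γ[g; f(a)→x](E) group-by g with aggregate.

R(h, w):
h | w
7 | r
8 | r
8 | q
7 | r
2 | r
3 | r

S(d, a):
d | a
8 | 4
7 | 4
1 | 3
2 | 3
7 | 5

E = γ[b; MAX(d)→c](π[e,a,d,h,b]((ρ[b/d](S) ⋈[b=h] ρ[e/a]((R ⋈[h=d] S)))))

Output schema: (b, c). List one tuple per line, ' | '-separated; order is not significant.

Subexpression sizes:
  S → 5
  ρ[b/d](S) → 5
  R → 6
  S → 5
  (R ⋈[h=d] S) → 7
  ρ[e/a]((R ⋈[h=d] S)) → 7
  (ρ[b/d](S) ⋈[b=h] ρ[e/a]((R ⋈[h=d] S))) → 11
  π[e,a,d,h,b]((ρ[b/d](S) ⋈[b=h] ρ[e/a]((R ⋈[h=d] S)))) → 11
  γ[b; MAX(d)→c](π[e,a,d,h,b]((ρ[b/d](S) ⋈[b=h] ρ[e/a]((R ⋈[h=d] S))))) → 3

== RESULT ==
b | c
2 | 2
7 | 7
8 | 8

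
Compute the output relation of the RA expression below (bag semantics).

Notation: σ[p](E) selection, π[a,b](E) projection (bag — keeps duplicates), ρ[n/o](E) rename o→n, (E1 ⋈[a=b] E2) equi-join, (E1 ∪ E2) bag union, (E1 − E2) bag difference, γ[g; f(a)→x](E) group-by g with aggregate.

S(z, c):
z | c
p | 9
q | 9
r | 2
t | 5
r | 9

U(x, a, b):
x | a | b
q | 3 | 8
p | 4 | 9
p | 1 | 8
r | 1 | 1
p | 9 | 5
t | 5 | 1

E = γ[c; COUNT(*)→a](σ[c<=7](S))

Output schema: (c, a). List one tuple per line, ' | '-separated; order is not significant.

Per-node cardinality:
  S → 5
  σ[c<=7](S) → 2
  γ[c; COUNT(*)→a](σ[c<=7](S)) → 2

== RESULT ==
c | a
2 | 1
5 | 1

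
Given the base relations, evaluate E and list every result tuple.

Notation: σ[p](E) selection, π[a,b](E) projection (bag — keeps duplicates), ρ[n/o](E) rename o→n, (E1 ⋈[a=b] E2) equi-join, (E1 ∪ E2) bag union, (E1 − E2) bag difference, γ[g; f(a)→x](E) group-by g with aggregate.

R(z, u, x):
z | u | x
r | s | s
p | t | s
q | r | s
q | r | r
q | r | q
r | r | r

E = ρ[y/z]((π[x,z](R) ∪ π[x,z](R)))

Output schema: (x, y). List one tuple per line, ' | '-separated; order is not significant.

Stepwise |·|:
  R → 6
  π[x,z](R) → 6
  R → 6
  π[x,z](R) → 6
  (π[x,z](R) ∪ π[x,z](R)) → 12
  ρ[y/z]((π[x,z](R) ∪ π[x,z](R))) → 12

== RESULT ==
x | y
q | q
q | q
r | q
r | q
r | r
r | r
s | p
s | p
s | q
s | q
s | r
s | r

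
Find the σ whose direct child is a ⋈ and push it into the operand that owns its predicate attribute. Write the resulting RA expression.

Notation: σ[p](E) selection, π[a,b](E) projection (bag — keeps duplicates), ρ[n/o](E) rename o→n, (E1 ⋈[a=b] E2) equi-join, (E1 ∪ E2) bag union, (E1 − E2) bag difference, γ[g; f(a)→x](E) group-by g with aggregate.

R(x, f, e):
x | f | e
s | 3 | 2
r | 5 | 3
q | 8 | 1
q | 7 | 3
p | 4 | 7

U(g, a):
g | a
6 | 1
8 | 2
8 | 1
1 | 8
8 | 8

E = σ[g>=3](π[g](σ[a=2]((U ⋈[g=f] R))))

σ filters on a, owned by the left side.
E' = σ[g>=3](π[g]((σ[a=2](U) ⋈[g=f] R)))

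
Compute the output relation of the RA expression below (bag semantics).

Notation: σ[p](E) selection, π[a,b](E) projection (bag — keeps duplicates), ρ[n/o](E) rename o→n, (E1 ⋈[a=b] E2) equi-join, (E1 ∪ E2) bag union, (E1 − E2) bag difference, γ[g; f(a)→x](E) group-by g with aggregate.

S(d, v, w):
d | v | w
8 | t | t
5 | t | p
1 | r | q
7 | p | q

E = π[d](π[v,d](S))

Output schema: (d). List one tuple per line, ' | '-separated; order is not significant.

Stepwise |·|:
  S → 4
  π[v,d](S) → 4
  π[d](π[v,d](S)) → 4

== RESULT ==
d
1
5
7
8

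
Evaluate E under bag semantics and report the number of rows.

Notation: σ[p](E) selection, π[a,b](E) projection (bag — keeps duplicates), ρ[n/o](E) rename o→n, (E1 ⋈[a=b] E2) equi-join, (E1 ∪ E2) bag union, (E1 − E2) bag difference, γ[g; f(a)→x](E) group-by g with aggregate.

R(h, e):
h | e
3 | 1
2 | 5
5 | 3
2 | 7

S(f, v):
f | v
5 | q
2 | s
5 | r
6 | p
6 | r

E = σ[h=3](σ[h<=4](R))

Subexpression sizes:
  R → 4
  σ[h<=4](R) → 3
  σ[h=3](σ[h<=4](R)) → 1

|E| = 1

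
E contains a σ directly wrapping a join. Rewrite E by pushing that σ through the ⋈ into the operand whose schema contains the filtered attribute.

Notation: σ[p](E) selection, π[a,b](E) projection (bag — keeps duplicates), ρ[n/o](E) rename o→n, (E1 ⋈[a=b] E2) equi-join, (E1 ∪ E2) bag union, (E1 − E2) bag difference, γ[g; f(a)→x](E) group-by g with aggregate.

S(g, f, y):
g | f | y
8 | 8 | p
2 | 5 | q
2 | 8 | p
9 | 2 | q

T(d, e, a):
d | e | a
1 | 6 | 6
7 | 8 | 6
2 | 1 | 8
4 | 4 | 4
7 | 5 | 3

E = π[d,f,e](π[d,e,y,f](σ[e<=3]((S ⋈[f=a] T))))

σ filters on e, owned by the right side.
E' = π[d,f,e](π[d,e,y,f]((S ⋈[f=a] σ[e<=3](T))))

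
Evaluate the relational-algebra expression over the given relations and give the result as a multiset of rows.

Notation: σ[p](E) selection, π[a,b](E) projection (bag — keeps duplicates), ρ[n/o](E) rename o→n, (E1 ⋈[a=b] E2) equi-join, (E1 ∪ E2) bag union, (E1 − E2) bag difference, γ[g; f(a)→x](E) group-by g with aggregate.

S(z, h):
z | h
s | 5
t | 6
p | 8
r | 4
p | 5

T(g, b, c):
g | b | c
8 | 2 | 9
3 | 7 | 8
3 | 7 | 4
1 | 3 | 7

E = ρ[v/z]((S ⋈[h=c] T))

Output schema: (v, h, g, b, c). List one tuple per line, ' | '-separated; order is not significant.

Subexpression sizes:
  S → 5
  T → 4
  (S ⋈[h=c] T) → 2
  ρ[v/z]((S ⋈[h=c] T)) → 2

== RESULT ==
v | h | g | b | c
p | 8 | 3 | 7 | 8
r | 4 | 3 | 7 | 4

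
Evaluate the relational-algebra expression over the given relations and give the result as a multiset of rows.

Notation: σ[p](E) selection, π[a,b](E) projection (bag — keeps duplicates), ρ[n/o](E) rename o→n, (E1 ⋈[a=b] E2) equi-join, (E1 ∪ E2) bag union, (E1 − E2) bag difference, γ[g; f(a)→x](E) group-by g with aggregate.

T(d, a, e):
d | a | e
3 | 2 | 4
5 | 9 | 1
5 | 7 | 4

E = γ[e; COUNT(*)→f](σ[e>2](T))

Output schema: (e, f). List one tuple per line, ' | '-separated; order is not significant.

Per-node cardinality:
  T → 3
  σ[e>2](T) → 2
  γ[e; COUNT(*)→f](σ[e>2](T)) → 1

== RESULT ==
e | f
4 | 2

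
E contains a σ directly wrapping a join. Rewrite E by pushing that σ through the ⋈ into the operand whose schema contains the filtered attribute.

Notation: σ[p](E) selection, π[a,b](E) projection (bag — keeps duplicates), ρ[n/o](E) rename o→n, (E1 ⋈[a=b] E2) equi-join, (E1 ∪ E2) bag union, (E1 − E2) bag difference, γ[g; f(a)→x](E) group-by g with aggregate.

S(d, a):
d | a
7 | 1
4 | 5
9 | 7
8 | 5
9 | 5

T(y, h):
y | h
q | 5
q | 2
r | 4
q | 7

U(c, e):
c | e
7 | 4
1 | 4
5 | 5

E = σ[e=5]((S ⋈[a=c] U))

σ filters on e, owned by the right side.
E' = (S ⋈[a=c] σ[e=5](U))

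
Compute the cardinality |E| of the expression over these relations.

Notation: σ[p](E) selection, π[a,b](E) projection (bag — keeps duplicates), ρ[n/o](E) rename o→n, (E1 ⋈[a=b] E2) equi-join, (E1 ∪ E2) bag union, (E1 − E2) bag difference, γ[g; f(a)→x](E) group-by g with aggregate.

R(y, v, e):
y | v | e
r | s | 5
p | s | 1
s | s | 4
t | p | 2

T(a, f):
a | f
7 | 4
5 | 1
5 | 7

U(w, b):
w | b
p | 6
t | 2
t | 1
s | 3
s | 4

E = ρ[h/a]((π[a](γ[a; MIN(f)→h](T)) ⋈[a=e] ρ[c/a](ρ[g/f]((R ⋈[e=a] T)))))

Row counts bottom-up:
  T → 3
  γ[a; MIN(f)→h](T) → 2
  π[a](γ[a; MIN(f)→h](T)) → 2
  R → 4
  T → 3
  (R ⋈[e=a] T) → 2
  ρ[g/f]((R ⋈[e=a] T)) → 2
  ρ[c/a](ρ[g/f]((R ⋈[e=a] T))) → 2
  (π[a](γ[a; MIN(f)→h](T)) ⋈[a=e] ρ[c/a](ρ[g/f]((R ⋈[e=a] T)))) → 2
  ρ[h/a]((π[a](γ[a; MIN(f)→h](T)) ⋈[a=e] ρ[c/a](ρ[g/f]((R ⋈[e=a] T))))) → 2

|E| = 2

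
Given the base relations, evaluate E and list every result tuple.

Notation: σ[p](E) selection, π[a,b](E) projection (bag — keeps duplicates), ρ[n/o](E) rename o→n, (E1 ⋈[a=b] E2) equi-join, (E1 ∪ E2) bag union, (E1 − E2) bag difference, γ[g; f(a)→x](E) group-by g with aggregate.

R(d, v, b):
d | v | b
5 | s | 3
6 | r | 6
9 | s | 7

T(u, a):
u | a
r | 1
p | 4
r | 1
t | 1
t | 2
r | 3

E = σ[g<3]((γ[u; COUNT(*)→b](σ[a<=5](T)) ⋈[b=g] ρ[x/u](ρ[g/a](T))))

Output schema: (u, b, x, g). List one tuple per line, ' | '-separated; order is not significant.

Subexpression sizes:
  T → 6
  σ[a<=5](T) → 6
  γ[u; COUNT(*)→b](σ[a<=5](T)) → 3
  T → 6
  ρ[g/a](T) → 6
  ρ[x/u](ρ[g/a](T)) → 6
  (γ[u; COUNT(*)→b](σ[a<=5](T)) ⋈[b=g] ρ[x/u](ρ[g/a](T))) → 5
  σ[g<3]((γ[u; COUNT(*)→b](σ[a<=5](T)) ⋈[b=g] ρ[x/u](ρ[g/a](T)))) → 4

== RESULT ==
u | b | x | g
p | 1 | r | 1
p | 1 | r | 1
p | 1 | t | 1
t | 2 | t | 2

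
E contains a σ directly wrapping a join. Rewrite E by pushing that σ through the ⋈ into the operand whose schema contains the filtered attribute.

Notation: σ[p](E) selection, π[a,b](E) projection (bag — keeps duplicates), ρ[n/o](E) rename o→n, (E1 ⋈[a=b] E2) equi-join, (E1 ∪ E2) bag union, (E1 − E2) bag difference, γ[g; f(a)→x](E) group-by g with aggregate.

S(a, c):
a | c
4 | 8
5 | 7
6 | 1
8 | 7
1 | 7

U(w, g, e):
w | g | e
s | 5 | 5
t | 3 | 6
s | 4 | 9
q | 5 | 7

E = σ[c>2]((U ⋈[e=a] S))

σ filters on c, owned by the right side.
E' = (U ⋈[e=a] σ[c>2](S))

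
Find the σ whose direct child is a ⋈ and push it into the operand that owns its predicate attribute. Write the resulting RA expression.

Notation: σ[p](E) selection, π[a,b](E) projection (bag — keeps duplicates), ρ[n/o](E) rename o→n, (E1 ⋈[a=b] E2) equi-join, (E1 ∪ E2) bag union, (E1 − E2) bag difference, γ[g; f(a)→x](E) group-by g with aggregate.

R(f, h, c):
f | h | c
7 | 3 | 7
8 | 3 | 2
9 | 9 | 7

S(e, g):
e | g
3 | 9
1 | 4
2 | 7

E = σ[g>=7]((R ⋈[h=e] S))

σ filters on g, owned by the right side.
E' = (R ⋈[h=e] σ[g>=7](S))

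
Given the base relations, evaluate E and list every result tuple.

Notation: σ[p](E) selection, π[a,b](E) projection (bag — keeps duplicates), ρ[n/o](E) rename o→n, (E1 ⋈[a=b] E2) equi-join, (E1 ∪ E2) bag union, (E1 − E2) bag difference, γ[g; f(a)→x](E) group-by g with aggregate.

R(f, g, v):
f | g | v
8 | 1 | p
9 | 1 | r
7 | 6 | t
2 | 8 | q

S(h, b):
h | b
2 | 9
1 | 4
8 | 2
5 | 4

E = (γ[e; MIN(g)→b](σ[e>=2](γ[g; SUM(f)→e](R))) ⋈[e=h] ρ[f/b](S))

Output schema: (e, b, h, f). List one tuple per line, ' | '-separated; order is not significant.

Row counts bottom-up:
  R → 4
  γ[g; SUM(f)→e](R) → 3
  σ[e>=2](γ[g; SUM(f)→e](R)) → 3
  γ[e; MIN(g)→b](σ[e>=2](γ[g; SUM(f)→e](R))) → 3
  S → 4
  ρ[f/b](S) → 4
  (γ[e; MIN(g)→b](σ[e>=2](γ[g; SUM(f)→e](R))) ⋈[e=h] ρ[f/b](S)) → 1

== RESULT ==
e | b | h | f
2 | 8 | 2 | 9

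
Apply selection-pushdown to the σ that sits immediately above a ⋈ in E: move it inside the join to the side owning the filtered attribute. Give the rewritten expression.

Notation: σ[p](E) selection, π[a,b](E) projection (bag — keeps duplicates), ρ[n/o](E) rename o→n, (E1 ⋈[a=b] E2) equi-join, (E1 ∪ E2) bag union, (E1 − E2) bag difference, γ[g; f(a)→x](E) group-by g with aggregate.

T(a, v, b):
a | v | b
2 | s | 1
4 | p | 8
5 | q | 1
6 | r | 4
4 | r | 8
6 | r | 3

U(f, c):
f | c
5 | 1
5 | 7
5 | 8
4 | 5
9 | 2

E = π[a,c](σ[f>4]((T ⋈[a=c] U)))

σ filters on f, owned by the right side.
E' = π[a,c]((T ⋈[a=c] σ[f>4](U)))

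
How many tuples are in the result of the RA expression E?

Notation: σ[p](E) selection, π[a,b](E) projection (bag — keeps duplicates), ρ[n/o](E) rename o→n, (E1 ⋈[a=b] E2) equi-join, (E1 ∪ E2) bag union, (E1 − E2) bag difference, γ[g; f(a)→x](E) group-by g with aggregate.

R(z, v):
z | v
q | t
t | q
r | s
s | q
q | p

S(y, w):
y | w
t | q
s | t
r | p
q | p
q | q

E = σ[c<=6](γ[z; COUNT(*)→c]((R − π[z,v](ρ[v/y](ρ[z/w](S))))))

Stepwise |·|:
  R → 5
  S → 5
  ρ[z/w](S) → 5
  ρ[v/y](ρ[z/w](S)) → 5
  π[z,v](ρ[v/y](ρ[z/w](S))) → 5
  (R − π[z,v](ρ[v/y](ρ[z/w](S)))) → 4
  γ[z; COUNT(*)→c]((R − π[z,v](ρ[v/y](ρ[z/w](S))))) → 4
  σ[c<=6](γ[z; COUNT(*)→c]((R − π[z,v](ρ[v/y](ρ[z/w](S)))))) → 4

|E| = 4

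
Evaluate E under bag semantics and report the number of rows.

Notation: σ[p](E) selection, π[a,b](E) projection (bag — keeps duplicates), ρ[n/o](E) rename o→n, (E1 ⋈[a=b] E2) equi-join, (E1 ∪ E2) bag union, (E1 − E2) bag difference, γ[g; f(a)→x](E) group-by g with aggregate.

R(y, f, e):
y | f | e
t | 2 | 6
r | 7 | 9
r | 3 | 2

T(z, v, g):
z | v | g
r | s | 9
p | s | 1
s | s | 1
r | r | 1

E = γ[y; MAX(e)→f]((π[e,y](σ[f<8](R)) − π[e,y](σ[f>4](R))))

Stepwise |·|:
  R → 3
  σ[f<8](R) → 3
  π[e,y](σ[f<8](R)) → 3
  R → 3
  σ[f>4](R) → 1
  π[e,y](σ[f>4](R)) → 1
  (π[e,y](σ[f<8](R)) − π[e,y](σ[f>4](R))) → 2
  γ[y; MAX(e)→f]((π[e,y](σ[f<8](R)) − π[e,y](σ[f>4](R)))) → 2

|E| = 2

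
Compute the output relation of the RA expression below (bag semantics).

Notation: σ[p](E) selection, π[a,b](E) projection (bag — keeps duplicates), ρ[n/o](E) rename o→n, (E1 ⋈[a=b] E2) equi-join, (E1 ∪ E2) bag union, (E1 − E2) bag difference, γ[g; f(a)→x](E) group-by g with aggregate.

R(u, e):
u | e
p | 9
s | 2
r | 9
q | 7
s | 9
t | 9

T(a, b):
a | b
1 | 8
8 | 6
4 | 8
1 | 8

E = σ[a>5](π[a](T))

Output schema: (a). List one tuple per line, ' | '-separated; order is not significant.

Per-node cardinality:
  T → 4
  π[a](T) → 4
  σ[a>5](π[a](T)) → 1

== RESULT ==
a
8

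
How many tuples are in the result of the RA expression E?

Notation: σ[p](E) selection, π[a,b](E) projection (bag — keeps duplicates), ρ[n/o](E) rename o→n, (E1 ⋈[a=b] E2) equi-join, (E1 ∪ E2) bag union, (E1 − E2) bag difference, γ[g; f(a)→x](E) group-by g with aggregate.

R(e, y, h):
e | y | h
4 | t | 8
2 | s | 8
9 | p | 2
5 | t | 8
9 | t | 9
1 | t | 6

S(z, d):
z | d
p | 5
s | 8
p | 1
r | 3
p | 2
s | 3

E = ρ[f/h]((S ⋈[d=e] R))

Row counts bottom-up:
  S → 6
  R → 6
  (S ⋈[d=e] R) → 3
  ρ[f/h]((S ⋈[d=e] R)) → 3

|E| = 3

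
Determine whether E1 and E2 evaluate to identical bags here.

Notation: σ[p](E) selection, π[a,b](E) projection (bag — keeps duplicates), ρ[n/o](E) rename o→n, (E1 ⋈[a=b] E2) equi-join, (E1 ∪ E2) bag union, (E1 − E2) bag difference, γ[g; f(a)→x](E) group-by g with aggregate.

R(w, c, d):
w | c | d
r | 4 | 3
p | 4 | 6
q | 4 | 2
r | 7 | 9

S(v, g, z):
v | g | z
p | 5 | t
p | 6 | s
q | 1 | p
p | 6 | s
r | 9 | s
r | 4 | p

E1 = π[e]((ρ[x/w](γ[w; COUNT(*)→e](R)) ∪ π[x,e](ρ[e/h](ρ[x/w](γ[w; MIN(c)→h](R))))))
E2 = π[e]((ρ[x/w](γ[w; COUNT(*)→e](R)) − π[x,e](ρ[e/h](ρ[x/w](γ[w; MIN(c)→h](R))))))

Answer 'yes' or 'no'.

E1 per-node cardinality:
  R → 4
  γ[w; COUNT(*)→e](R) → 3
  ρ[x/w](γ[w; COUNT(*)→e](R)) → 3
  R → 4
  γ[w; MIN(c)→h](R) → 3
  ρ[x/w](γ[w; MIN(c)→h](R)) → 3
  ρ[e/h](ρ[x/w](γ[w; MIN(c)→h](R))) → 3
  π[x,e](ρ[e/h](ρ[x/w](γ[w; MIN(c)→h](R)))) → 3
  (ρ[x/w](γ[w; COUNT(*)→e](R)) ∪ π[x,e](ρ[e/h](ρ[x/w](γ[w; MIN(c)→h](R))))) → 6
  π[e]((ρ[x/w](γ[w; COUNT(*)→e](R)) ∪ π[x,e](ρ[e/h](ρ[x/w](γ[w; MIN(c)→h](R)))))) → 6
E2 per-node cardinality:
  R → 4
  γ[w; COUNT(*)→e](R) → 3
  ρ[x/w](γ[w; COUNT(*)→e](R)) → 3
  R → 4
  γ[w; MIN(c)→h](R) → 3
  ρ[x/w](γ[w; MIN(c)→h](R)) → 3
  ρ[e/h](ρ[x/w](γ[w; MIN(c)→h](R))) → 3
  π[x,e](ρ[e/h](ρ[x/w](γ[w; MIN(c)→h](R)))) → 3
  (ρ[x/w](γ[w; COUNT(*)→e](R)) − π[x,e](ρ[e/h](ρ[x/w](γ[w; MIN(c)→h](R))))) → 3
  π[e]((ρ[x/w](γ[w; COUNT(*)→e](R)) − π[x,e](ρ[e/h](ρ[x/w](γ[w; MIN(c)→h](R)))))) → 3

E1 result:
e
1
1
2
4
4
4
E2 result:
e
1
1
2
Witness: (4,) appears 3× in E1 but 0× in E2.

no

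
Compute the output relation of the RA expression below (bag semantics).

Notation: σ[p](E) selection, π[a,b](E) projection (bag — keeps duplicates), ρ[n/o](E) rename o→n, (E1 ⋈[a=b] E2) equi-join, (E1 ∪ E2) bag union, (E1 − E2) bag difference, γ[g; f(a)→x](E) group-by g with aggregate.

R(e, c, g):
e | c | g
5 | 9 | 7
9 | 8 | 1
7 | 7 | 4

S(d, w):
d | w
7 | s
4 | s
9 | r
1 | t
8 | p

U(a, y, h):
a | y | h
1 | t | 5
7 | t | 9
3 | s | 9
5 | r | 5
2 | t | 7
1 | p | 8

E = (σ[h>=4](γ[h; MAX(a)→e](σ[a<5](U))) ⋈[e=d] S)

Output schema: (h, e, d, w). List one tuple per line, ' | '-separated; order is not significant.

Per-node cardinality:
  U → 6
  σ[a<5](U) → 4
  γ[h; MAX(a)→e](σ[a<5](U)) → 4
  σ[h>=4](γ[h; MAX(a)→e](σ[a<5](U))) → 4
  S → 5
  (σ[h>=4](γ[h; MAX(a)→e](σ[a<5](U))) ⋈[e=d] S) → 2

== RESULT ==
h | e | d | w
5 | 1 | 1 | t
8 | 1 | 1 | t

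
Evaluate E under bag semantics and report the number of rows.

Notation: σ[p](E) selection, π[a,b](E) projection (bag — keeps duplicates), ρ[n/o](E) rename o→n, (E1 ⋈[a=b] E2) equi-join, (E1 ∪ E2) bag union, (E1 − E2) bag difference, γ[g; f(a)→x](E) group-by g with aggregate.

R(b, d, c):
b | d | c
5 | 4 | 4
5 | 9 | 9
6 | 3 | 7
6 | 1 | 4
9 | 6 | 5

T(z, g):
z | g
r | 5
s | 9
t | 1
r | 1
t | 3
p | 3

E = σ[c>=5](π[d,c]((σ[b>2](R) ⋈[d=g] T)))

Subexpression sizes:
  R → 5
  σ[b>2](R) → 5
  T → 6
  (σ[b>2](R) ⋈[d=g] T) → 5
  π[d,c]((σ[b>2](R) ⋈[d=g] T)) → 5
  σ[c>=5](π[d,c]((σ[b>2](R) ⋈[d=g] T))) → 3

|E| = 3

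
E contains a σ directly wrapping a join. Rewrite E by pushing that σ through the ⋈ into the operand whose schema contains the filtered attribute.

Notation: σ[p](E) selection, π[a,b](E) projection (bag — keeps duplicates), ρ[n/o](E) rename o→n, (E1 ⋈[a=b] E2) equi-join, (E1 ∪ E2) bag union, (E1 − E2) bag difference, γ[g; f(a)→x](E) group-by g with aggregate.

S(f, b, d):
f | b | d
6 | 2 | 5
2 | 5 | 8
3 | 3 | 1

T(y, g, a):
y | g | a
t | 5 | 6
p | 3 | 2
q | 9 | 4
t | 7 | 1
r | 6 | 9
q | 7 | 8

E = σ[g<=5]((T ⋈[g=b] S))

σ filters on g, owned by the left side.
E' = (σ[g<=5](T) ⋈[g=b] S)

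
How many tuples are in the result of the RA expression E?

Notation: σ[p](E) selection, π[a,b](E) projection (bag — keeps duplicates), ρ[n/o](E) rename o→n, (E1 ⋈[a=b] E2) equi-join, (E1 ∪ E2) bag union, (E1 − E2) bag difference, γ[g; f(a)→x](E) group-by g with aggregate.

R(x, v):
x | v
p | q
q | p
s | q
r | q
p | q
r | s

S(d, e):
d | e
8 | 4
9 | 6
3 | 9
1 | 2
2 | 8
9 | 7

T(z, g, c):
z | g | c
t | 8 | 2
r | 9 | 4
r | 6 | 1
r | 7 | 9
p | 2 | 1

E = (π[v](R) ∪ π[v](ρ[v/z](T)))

Stepwise |·|:
  R → 6
  π[v](R) → 6
  T → 5
  ρ[v/z](T) → 5
  π[v](ρ[v/z](T)) → 5
  (π[v](R) ∪ π[v](ρ[v/z](T))) → 11

|E| = 11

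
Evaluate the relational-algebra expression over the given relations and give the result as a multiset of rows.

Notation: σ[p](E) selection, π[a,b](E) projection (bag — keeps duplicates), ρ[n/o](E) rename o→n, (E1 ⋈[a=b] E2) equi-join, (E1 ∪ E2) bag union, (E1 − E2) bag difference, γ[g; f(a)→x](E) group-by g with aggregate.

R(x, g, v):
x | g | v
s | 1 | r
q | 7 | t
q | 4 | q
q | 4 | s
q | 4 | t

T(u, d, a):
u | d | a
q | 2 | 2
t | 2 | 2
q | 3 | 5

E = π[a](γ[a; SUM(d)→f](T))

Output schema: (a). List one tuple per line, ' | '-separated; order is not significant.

Row counts bottom-up:
  T → 3
  γ[a; SUM(d)→f](T) → 2
  π[a](γ[a; SUM(d)→f](T)) → 2

== RESULT ==
a
2
5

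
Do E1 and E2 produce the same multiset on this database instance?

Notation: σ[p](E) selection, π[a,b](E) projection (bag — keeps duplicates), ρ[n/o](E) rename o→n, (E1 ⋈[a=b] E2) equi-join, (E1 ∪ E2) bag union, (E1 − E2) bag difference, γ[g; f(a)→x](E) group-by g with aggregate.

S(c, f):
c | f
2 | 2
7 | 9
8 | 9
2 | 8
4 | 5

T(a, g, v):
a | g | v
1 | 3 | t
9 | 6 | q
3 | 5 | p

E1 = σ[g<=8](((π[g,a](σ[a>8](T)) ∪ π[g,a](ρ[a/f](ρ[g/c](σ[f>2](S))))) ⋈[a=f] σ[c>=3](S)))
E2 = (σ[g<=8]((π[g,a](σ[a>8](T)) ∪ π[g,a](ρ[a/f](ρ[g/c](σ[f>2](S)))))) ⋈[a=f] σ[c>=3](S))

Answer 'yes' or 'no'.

E1 stepwise |·|:
  T → 3
  σ[a>8](T) → 1
  π[g,a](σ[a>8](T)) → 1
  S → 5
  σ[f>2](S) → 4
  ρ[g/c](σ[f>2](S)) → 4
  ρ[a/f](ρ[g/c](σ[f>2](S))) → 4
  π[g,a](ρ[a/f](ρ[g/c](σ[f>2](S)))) → 4
  (π[g,a](σ[a>8](T)) ∪ π[g,a](ρ[a/f](ρ[g/c](σ[f>2](S))))) → 5
  S → 5
  σ[c>=3](S) → 3
  ((π[g,a](σ[a>8](T)) ∪ π[g,a](ρ[a/f](ρ[g/c](σ[f>2](S))))) ⋈[a=f] σ[c>=3](S)) → 7
  σ[g<=8](((π[g,a](σ[a>8](T)) ∪ π[g,a](ρ[a/f](ρ[g/c](σ[f>2](S))))) ⋈[a=f] σ[c>=3](S))) → 7
E2 stepwise |·|:
  T → 3
  σ[a>8](T) → 1
  π[g,a](σ[a>8](T)) → 1
  S → 5
  σ[f>2](S) → 4
  ρ[g/c](σ[f>2](S)) → 4
  ρ[a/f](ρ[g/c](σ[f>2](S))) → 4
  π[g,a](ρ[a/f](ρ[g/c](σ[f>2](S)))) → 4
  (π[g,a](σ[a>8](T)) ∪ π[g,a](ρ[a/f](ρ[g/c](σ[f>2](S))))) → 5
  σ[g<=8]((π[g,a](σ[a>8](T)) ∪ π[g,a](ρ[a/f](ρ[g/c](σ[f>2](S)))))) → 5
  S → 5
  σ[c>=3](S) → 3
  (σ[g<=8]((π[g,a](σ[a>8](T)) ∪ π[g,a](ρ[a/f](ρ[g/c](σ[f>2](S)))))) ⋈[a=f] σ[c>=3](S)) → 7

E1 and E2 produce the same multiset:
g | a | c | f
4 | 5 | 4 | 5
6 | 9 | 7 | 9
6 | 9 | 8 | 9
7 | 9 | 7 | 9
7 | 9 | 8 | 9
8 | 9 | 7 | 9
8 | 9 | 8 | 9

yes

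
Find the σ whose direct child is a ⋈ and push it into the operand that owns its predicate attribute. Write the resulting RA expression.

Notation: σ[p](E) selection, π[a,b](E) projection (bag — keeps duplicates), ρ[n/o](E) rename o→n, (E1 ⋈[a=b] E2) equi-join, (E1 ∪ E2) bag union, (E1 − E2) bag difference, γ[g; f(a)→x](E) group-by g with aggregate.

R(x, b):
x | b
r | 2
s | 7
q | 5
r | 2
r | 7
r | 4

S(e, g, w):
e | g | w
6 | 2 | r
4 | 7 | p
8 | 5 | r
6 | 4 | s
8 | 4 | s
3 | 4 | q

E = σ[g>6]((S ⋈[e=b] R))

σ filters on g, owned by the left side.
E' = (σ[g>6](S) ⋈[e=b] R)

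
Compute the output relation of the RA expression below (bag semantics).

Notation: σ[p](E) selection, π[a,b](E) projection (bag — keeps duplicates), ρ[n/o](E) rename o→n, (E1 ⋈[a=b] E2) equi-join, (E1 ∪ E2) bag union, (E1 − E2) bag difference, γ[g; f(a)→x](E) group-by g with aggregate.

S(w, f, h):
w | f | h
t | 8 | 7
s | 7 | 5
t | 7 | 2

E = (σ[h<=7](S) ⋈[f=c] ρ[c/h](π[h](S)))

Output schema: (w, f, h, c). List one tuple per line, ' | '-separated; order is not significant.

Stepwise |·|:
  S → 3
  σ[h<=7](S) → 3
  S → 3
  π[h](S) → 3
  ρ[c/h](π[h](S)) → 3
  (σ[h<=7](S) ⋈[f=c] ρ[c/h](π[h](S))) → 2

== RESULT ==
w | f | h | c
s | 7 | 5 | 7
t | 7 | 2 | 7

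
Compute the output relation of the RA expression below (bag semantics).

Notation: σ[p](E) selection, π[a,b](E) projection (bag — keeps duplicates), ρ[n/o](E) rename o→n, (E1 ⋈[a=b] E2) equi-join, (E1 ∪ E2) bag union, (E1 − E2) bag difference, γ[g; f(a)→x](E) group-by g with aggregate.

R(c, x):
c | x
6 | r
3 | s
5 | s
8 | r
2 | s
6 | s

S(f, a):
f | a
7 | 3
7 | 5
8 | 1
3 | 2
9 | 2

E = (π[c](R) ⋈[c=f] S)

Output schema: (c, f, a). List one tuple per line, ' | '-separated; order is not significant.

Row counts bottom-up:
  R → 6
  π[c](R) → 6
  S → 5
  (π[c](R) ⋈[c=f] S) → 2

== RESULT ==
c | f | a
3 | 3 | 2
8 | 8 | 1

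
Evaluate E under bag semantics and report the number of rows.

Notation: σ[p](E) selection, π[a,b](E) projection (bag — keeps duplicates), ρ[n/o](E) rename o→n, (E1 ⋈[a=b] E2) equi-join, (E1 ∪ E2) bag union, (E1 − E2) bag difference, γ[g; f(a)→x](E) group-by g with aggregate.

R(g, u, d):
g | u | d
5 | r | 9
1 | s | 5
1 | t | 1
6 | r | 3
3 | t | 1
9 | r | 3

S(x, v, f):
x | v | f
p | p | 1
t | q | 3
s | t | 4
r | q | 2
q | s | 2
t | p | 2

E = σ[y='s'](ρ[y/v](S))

Subexpression sizes:
  S → 6
  ρ[y/v](S) → 6
  σ[y='s'](ρ[y/v](S)) → 1

|E| = 1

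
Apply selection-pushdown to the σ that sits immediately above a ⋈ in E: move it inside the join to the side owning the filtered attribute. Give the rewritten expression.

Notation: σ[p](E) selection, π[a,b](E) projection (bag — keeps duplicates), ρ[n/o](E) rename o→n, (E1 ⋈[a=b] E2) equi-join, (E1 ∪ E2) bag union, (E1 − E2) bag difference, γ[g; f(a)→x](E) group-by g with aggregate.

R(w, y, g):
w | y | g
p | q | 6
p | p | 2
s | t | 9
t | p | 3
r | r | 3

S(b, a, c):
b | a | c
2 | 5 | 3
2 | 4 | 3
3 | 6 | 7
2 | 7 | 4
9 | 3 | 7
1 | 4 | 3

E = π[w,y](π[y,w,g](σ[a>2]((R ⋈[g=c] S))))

σ filters on a, owned by the right side.
E' = π[w,y](π[y,w,g]((R ⋈[g=c] σ[a>2](S))))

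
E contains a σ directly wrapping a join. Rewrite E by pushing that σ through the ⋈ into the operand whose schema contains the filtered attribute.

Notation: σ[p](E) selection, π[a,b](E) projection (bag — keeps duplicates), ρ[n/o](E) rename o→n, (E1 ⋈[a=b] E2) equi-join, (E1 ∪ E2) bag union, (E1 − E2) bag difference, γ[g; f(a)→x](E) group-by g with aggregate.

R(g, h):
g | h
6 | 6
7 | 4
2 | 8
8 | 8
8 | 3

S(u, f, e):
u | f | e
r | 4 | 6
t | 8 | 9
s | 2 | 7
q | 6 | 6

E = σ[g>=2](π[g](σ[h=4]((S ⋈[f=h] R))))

σ filters on h, owned by the right side.
E' = σ[g>=2](π[g]((S ⋈[f=h] σ[h=4](R))))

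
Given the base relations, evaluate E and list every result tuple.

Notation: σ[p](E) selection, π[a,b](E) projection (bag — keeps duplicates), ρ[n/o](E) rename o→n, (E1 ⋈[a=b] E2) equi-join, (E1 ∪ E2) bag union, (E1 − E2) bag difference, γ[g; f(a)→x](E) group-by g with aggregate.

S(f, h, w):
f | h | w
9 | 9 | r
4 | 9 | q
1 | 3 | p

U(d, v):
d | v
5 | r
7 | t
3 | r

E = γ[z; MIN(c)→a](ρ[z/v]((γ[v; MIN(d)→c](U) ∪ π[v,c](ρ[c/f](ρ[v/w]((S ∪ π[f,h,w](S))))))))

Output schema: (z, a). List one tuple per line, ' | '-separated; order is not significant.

Stepwise |·|:
  U → 3
  γ[v; MIN(d)→c](U) → 2
  S → 3
  S → 3
  π[f,h,w](S) → 3
  (S ∪ π[f,h,w](S)) → 6
  ρ[v/w]((S ∪ π[f,h,w](S))) → 6
  ρ[c/f](ρ[v/w]((S ∪ π[f,h,w](S)))) → 6
  π[v,c](ρ[c/f](ρ[v/w]((S ∪ π[f,h,w](S))))) → 6
  (γ[v; MIN(d)→c](U) ∪ π[v,c](ρ[c/f](ρ[v/w]((S ∪ π[f,h,w](S)))))) → 8
  ρ[z/v]((γ[v; MIN(d)→c](U) ∪ π[v,c](ρ[c/f](ρ[v/w]((S ∪ π[f,h,w](S))))))) → 8
  γ[z; MIN(c)→a](ρ[z/v]((γ[v; MIN(d)→c](U) ∪ π[v,c](ρ[c/f](ρ[v/w]((S ∪ π[f,h,w](S)))))))) → 4

== RESULT ==
z | a
p | 1
q | 4
r | 3
t | 7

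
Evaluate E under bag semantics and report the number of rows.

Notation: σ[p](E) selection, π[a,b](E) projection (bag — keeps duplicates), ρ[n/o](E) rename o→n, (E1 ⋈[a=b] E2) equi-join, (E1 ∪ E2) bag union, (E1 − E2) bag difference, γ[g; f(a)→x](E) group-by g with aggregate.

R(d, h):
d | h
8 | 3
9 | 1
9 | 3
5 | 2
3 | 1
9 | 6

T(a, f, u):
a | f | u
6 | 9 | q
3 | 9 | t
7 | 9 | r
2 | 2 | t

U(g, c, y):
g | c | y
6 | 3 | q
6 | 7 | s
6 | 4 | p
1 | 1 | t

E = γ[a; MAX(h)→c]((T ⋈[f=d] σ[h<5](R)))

Subexpression sizes:
  T → 4
  R → 6
  σ[h<5](R) → 5
  (T ⋈[f=d] σ[h<5](R)) → 6
  γ[a; MAX(h)→c]((T ⋈[f=d] σ[h<5](R))) → 3

|E| = 3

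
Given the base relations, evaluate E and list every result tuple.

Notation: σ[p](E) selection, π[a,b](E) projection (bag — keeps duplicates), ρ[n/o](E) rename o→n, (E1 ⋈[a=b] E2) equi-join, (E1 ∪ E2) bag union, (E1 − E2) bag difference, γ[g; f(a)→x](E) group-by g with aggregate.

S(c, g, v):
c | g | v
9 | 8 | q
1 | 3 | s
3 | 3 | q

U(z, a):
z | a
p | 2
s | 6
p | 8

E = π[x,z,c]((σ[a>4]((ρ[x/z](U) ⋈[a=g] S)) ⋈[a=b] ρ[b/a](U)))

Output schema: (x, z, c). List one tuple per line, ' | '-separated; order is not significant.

Subexpression sizes:
  U → 3
  ρ[x/z](U) → 3
  S → 3
  (ρ[x/z](U) ⋈[a=g] S) → 1
  σ[a>4]((ρ[x/z](U) ⋈[a=g] S)) → 1
  U → 3
  ρ[b/a](U) → 3
  (σ[a>4]((ρ[x/z](U) ⋈[a=g] S)) ⋈[a=b] ρ[b/a](U)) → 1
  π[x,z,c]((σ[a>4]((ρ[x/z](U) ⋈[a=g] S)) ⋈[a=b] ρ[b/a](U))) → 1

== RESULT ==
x | z | c
p | p | 9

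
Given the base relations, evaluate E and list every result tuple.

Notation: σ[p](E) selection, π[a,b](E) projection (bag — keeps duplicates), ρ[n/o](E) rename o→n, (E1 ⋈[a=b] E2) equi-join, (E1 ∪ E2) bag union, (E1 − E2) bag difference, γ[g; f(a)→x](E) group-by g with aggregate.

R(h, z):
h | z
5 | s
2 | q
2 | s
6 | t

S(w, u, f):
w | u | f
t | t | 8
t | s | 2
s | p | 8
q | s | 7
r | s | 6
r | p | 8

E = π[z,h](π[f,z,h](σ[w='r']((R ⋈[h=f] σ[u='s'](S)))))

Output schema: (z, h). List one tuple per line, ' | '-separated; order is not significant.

Row counts bottom-up:
  R → 4
  S → 6
  σ[u='s'](S) → 3
  (R ⋈[h=f] σ[u='s'](S)) → 3
  σ[w='r']((R ⋈[h=f] σ[u='s'](S))) → 1
  π[f,z,h](σ[w='r']((R ⋈[h=f] σ[u='s'](S)))) → 1
  π[z,h](π[f,z,h](σ[w='r']((R ⋈[h=f] σ[u='s'](S))))) → 1

== RESULT ==
z | h
t | 6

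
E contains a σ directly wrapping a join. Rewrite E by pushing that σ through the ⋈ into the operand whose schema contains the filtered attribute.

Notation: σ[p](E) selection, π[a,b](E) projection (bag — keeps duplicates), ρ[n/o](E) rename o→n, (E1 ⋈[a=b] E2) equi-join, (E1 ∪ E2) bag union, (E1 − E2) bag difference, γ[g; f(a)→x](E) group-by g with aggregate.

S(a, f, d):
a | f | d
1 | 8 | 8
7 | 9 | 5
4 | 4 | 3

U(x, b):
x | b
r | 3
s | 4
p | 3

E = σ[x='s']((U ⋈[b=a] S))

σ filters on x, owned by the left side.
E' = (σ[x='s'](U) ⋈[b=a] S)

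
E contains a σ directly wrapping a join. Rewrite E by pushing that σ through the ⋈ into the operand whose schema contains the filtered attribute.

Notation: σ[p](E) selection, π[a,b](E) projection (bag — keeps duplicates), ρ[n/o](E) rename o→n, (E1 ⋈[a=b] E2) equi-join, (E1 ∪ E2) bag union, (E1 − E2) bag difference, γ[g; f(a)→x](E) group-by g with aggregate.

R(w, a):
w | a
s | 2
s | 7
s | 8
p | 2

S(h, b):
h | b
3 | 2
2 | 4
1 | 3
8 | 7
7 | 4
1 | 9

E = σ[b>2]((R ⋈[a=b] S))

σ filters on b, owned by the right side.
E' = (R ⋈[a=b] σ[b>2](S))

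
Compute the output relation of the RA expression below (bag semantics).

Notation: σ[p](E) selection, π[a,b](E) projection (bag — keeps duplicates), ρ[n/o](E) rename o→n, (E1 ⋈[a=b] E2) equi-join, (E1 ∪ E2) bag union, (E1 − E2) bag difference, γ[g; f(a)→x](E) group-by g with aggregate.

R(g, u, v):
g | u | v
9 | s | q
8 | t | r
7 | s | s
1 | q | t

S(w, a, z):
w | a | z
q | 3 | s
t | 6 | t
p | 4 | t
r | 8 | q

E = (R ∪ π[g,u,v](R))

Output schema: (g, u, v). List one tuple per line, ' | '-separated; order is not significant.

Subexpression sizes:
  R → 4
  R → 4
  π[g,u,v](R) → 4
  (R ∪ π[g,u,v](R)) → 8

== RESULT ==
g | u | v
1 | q | t
1 | q | t
7 | s | s
7 | s | s
8 | t | r
8 | t | r
9 | s | q
9 | s | q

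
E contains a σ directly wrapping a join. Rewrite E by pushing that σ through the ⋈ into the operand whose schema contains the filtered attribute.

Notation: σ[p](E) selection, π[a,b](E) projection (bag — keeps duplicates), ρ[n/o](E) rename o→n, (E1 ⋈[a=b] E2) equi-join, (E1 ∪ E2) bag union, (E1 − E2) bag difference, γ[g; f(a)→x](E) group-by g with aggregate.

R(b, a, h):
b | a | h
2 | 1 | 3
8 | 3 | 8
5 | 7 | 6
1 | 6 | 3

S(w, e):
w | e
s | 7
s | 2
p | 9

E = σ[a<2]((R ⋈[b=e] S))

σ filters on a, owned by the left side.
E' = (σ[a<2](R) ⋈[b=e] S)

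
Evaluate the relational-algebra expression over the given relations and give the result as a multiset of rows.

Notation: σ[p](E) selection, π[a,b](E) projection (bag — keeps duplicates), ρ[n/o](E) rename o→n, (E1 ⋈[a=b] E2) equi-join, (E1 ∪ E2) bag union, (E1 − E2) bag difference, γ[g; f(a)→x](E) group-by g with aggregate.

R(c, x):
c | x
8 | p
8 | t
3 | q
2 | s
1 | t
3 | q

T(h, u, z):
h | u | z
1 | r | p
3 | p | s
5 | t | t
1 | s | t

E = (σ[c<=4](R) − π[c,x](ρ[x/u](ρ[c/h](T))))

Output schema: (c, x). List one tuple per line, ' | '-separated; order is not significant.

Stepwise |·|:
  R → 6
  σ[c<=4](R) → 4
  T → 4
  ρ[c/h](T) → 4
  ρ[x/u](ρ[c/h](T)) → 4
  π[c,x](ρ[x/u](ρ[c/h](T))) → 4
  (σ[c<=4](R) − π[c,x](ρ[x/u](ρ[c/h](T)))) → 4

== RESULT ==
c | x
1 | t
2 | s
3 | q
3 | q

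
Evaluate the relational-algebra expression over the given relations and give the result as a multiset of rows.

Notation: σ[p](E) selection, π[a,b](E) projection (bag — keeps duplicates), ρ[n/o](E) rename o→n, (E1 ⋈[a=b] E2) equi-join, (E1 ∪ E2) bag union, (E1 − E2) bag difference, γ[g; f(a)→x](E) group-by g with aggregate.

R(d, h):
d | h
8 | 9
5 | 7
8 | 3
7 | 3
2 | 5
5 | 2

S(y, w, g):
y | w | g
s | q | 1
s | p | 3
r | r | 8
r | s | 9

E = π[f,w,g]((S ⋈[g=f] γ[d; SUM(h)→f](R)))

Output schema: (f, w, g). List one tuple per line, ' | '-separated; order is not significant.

Stepwise |·|:
  S → 4
  R → 6
  γ[d; SUM(h)→f](R) → 4
  (S ⋈[g=f] γ[d; SUM(h)→f](R)) → 2
  π[f,w,g]((S ⋈[g=f] γ[d; SUM(h)→f](R))) → 2

== RESULT ==
f | w | g
3 | p | 3
9 | s | 9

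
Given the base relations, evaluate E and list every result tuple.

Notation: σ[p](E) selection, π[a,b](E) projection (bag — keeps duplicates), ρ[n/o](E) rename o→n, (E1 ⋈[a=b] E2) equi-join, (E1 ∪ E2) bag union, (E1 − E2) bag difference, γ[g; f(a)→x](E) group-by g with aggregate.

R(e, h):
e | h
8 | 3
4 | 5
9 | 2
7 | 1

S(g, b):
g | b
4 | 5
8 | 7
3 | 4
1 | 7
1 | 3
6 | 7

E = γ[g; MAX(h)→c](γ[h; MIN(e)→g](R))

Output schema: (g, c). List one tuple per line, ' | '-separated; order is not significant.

Row counts bottom-up:
  R → 4
  γ[h; MIN(e)→g](R) → 4
  γ[g; MAX(h)→c](γ[h; MIN(e)→g](R)) → 4

== RESULT ==
g | c
4 | 5
7 | 1
8 | 3
9 | 2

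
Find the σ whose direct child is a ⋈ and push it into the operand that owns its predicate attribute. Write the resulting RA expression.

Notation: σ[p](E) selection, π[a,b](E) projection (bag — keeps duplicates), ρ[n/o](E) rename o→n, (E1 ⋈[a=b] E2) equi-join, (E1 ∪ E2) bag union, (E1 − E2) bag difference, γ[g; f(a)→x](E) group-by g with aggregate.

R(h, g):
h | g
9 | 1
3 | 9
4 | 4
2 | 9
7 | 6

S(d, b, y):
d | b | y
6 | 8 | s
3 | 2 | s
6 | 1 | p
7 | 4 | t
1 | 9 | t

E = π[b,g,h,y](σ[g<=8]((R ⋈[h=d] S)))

σ filters on g, owned by the left side.
E' = π[b,g,h,y]((σ[g<=8](R) ⋈[h=d] S))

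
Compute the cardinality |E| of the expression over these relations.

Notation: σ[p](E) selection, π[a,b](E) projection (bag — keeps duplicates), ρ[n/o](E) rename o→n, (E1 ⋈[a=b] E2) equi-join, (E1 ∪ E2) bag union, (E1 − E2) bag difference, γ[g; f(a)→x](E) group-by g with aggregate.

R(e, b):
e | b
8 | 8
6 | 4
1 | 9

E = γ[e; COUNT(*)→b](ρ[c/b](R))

Stepwise |·|:
  R → 3
  ρ[c/b](R) → 3
  γ[e; COUNT(*)→b](ρ[c/b](R)) → 3

|E| = 3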